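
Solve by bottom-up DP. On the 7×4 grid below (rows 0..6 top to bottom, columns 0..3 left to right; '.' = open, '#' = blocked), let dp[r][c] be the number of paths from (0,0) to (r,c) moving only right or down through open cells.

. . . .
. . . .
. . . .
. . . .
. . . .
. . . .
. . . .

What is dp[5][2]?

r\c   0   1   2   3
  0   1   1   1   1
  1   1   2   3   4
  2   1   3   6  10
  3   1   4  10  20
  4   1   5  15  35
  5   1   6  21  56
  6   1   7  28  84

21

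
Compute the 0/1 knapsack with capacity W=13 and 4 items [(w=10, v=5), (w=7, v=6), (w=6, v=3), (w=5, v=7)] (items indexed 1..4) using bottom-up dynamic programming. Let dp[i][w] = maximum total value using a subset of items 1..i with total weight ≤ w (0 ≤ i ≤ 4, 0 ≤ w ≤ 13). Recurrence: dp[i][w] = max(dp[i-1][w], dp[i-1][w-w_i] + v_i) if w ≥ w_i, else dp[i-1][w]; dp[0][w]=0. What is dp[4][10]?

7

i\w   0   1   2   3   4   5   6   7   8   9  10  11  12  13
  0   0   0   0   0   0   0   0   0   0   0   0   0   0   0
  1   0   0   0   0   0   0   0   0   0   0   5   5   5   5
  2   0   0   0   0   0   0   0   6   6   6   6   6   6   6
  3   0   0   0   0   0   0   3   6   6   6   6   6   6   9
  4   0   0   0   0   0   7   7   7   7   7   7  10  13  13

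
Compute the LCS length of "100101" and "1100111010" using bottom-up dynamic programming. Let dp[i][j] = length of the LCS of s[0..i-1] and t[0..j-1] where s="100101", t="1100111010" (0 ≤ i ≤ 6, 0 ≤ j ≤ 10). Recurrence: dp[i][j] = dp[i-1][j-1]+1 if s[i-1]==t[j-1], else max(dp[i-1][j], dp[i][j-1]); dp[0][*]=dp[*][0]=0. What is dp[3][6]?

   ''  1  1  0  0  1  1  1  0  1  0
''  0  0  0  0  0  0  0  0  0  0  0
 1  0  1  1  1  1  1  1  1  1  1  1
 0  0  1  1  2  2  2  2  2  2  2  2
 0  0  1  1  2  3  3  3  3  3  3  3
 1  0  1  2  2  3  4  4  4  4  4  4
 0  0  1  2  3  3  4  4  4  5  5  5
 1  0  1  2  3  3  4  5  5  5  6  6

3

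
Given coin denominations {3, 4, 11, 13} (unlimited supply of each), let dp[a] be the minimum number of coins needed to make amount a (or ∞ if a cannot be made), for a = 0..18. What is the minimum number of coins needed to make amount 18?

 a  0  1  2  3  4  5  6  7  8  9 10 11 12 13 14 15 16 17 18
dp  0  -  -  1  1  -  2  2  2  3  3  1  3  1  2  2  2  2  3
(- denotes ∞ / unreachable)

3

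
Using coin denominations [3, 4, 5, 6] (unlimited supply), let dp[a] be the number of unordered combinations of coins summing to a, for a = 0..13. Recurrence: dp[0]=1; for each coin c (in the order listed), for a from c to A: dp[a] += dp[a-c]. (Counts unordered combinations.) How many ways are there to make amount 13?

4

after  coin     0     1     2     3     4     5     6     7     8     9    10    11    12    13
          3     1     0     0     1     0     0     1     0     0     1     0     0     1     0
          4     1     0     0     1     1     0     1     1     1     1     1     1     2     1
          5     1     0     0     1     1     1     1     1     2     2     2     2     3     3
          6     1     0     0     1     1     1     2     1     2     3     3     3     5     4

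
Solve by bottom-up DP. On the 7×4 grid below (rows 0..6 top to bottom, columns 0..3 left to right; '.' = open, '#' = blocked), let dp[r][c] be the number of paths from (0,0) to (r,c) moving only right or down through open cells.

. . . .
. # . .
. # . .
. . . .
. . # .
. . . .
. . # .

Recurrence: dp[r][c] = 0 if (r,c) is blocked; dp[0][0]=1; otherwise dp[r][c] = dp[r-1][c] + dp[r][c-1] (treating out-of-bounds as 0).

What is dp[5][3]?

r\c   0   1   2   3
  0   1   1   1   1
  1   1   0   1   2
  2   1   0   1   3
  3   1   1   2   5
  4   1   2   0   5
  5   1   3   3   8
  6   1   4   0   8

8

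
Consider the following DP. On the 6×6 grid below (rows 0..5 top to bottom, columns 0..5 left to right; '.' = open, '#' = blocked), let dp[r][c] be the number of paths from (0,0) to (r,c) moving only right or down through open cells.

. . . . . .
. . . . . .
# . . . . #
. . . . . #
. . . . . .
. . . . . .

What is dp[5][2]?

r\c   0   1   2   3   4   5
  0   1   1   1   1   1   1
  1   1   2   3   4   5   6
  2   0   2   5   9  14   0
  3   0   2   7  16  30   0
  4   0   2   9  25  55  55
  5   0   2  11  36  91 146

11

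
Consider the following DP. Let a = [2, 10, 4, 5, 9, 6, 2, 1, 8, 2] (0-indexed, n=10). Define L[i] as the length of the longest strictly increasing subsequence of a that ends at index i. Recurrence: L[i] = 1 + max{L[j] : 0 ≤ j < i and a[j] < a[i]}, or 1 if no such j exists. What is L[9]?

   i    0    1    2    3    4    5    6    7    8    9
a[i]    2   10    4    5    9    6    2    1    8    2
L[i]    1    2    2    3    4    4    1    1    5    2

2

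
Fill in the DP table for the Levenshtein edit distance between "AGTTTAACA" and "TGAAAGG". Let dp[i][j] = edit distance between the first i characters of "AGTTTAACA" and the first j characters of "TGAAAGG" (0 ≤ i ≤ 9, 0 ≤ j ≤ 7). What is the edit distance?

   ''  T  G  A  A  A  G  G
''  0  1  2  3  4  5  6  7
 A  1  1  2  2  3  4  5  6
 G  2  2  1  2  3  4  4  5
 T  3  2  2  2  3  4  5  5
 T  4  3  3  3  3  4  5  6
 T  5  4  4  4  4  4  5  6
 A  6  5  5  4  4  4  5  6
 A  7  6  6  5  4  4  5  6
 C  8  7  7  6  5  5  5  6
 A  9  8  8  7  6  5  6  6

6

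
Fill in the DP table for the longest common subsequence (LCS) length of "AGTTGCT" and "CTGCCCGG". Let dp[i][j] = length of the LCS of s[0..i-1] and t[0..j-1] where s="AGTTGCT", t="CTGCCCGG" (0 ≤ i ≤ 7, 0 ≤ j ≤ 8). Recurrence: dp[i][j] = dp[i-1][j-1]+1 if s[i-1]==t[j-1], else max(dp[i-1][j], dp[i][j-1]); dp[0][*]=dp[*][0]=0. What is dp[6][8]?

   ''  C  T  G  C  C  C  G  G
''  0  0  0  0  0  0  0  0  0
 A  0  0  0  0  0  0  0  0  0
 G  0  0  0  1  1  1  1  1  1
 T  0  0  1  1  1  1  1  1  1
 T  0  0  1  1  1  1  1  1  1
 G  0  0  1  2  2  2  2  2  2
 C  0  1  1  2  3  3  3  3  3
 T  0  1  2  2  3  3  3  3  3

3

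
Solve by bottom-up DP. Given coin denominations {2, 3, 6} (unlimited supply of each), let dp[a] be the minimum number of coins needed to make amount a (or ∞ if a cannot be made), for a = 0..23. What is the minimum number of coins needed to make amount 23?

 a  0  1  2  3  4  5  6  7  8  9 10 11 12 13 14 15 16 17 18 19 20 21 22 23
dp  0  -  1  1  2  2  1  3  2  2  3  3  2  4  3  3  4  4  3  5  4  4  5  5
(- denotes ∞ / unreachable)

5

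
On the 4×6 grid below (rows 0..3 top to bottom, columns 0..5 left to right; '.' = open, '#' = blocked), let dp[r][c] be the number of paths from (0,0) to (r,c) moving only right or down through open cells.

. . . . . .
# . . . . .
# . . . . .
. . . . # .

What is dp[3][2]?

4

r\c   0   1   2   3   4   5
  0   1   1   1   1   1   1
  1   0   1   2   3   4   5
  2   0   1   3   6  10  15
  3   0   1   4  10   0  15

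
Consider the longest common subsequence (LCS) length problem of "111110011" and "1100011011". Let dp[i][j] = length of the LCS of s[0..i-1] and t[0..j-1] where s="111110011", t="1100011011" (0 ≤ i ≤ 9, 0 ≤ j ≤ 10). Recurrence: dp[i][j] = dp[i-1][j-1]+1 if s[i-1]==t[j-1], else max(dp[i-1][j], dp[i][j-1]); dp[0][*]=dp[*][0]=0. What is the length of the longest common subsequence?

7

   ''  1  1  0  0  0  1  1  0  1  1
''  0  0  0  0  0  0  0  0  0  0  0
 1  0  1  1  1  1  1  1  1  1  1  1
 1  0  1  2  2  2  2  2  2  2  2  2
 1  0  1  2  2  2  2  3  3  3  3  3
 1  0  1  2  2  2  2  3  4  4  4  4
 1  0  1  2  2  2  2  3  4  4  5  5
 0  0  1  2  3  3  3  3  4  5  5  5
 0  0  1  2  3  4  4  4  4  5  5  5
 1  0  1  2  3  4  4  5  5  5  6  6
 1  0  1  2  3  4  4  5  6  6  6  7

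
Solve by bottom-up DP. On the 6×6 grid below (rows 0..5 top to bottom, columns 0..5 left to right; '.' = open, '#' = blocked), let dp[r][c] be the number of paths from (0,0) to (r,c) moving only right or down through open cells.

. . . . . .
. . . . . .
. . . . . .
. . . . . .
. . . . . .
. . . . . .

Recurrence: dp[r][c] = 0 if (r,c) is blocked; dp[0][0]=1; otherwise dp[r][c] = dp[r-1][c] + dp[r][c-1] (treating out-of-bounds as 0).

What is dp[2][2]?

r\c   0   1   2   3   4   5
  0   1   1   1   1   1   1
  1   1   2   3   4   5   6
  2   1   3   6  10  15  21
  3   1   4  10  20  35  56
  4   1   5  15  35  70 126
  5   1   6  21  56 126 252

6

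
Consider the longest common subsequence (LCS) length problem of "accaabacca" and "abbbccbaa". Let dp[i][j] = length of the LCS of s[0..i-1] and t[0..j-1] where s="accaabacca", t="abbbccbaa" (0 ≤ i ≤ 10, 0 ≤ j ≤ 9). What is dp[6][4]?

2

   ''  a  b  b  b  c  c  b  a  a
''  0  0  0  0  0  0  0  0  0  0
 a  0  1  1  1  1  1  1  1  1  1
 c  0  1  1  1  1  2  2  2  2  2
 c  0  1  1  1  1  2  3  3  3  3
 a  0  1  1  1  1  2  3  3  4  4
 a  0  1  1  1  1  2  3  3  4  5
 b  0  1  2  2  2  2  3  4  4  5
 a  0  1  2  2  2  2  3  4  5  5
 c  0  1  2  2  2  3  3  4  5  5
 c  0  1  2  2  2  3  4  4  5  5
 a  0  1  2  2  2  3  4  4  5  6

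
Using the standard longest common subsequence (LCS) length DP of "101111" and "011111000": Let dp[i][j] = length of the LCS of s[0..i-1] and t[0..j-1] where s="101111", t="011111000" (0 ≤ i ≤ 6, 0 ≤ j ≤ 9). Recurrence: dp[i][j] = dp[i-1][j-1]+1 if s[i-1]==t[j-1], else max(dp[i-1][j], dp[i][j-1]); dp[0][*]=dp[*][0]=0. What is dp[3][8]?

   ''  0  1  1  1  1  1  0  0  0
''  0  0  0  0  0  0  0  0  0  0
 1  0  0  1  1  1  1  1  1  1  1
 0  0  1  1  1  1  1  1  2  2  2
 1  0  1  2  2  2  2  2  2  2  2
 1  0  1  2  3  3  3  3  3  3  3
 1  0  1  2  3  4  4  4  4  4  4
 1  0  1  2  3  4  5  5  5  5  5

2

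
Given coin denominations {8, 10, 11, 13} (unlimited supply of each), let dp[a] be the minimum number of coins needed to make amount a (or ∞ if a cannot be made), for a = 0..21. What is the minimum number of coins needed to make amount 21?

2

 a  0  1  2  3  4  5  6  7  8  9 10 11 12 13 14 15 16 17 18 19 20 21
dp  0  -  -  -  -  -  -  -  1  -  1  1  -  1  -  -  2  -  2  2  2  2
(- denotes ∞ / unreachable)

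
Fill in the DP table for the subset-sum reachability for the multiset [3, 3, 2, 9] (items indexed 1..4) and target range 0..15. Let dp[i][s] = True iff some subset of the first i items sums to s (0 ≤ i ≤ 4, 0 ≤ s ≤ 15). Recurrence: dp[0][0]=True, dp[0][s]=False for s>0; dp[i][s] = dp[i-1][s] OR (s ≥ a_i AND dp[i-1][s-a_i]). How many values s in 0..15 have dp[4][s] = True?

11

i\s   0   1   2   3   4   5   6   7   8   9  10  11  12  13  14  15
  0   T   F   F   F   F   F   F   F   F   F   F   F   F   F   F   F
  1   T   F   F   T   F   F   F   F   F   F   F   F   F   F   F   F
  2   T   F   F   T   F   F   T   F   F   F   F   F   F   F   F   F
  3   T   F   T   T   F   T   T   F   T   F   F   F   F   F   F   F
  4   T   F   T   T   F   T   T   F   T   T   F   T   T   F   T   T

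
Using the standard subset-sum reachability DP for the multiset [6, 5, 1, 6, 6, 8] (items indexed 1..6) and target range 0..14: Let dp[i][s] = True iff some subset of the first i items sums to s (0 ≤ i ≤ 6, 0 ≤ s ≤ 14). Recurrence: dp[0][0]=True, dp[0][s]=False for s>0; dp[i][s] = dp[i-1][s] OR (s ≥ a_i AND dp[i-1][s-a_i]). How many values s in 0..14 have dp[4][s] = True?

i\s   0   1   2   3   4   5   6   7   8   9  10  11  12  13  14
  0   T   F   F   F   F   F   F   F   F   F   F   F   F   F   F
  1   T   F   F   F   F   F   T   F   F   F   F   F   F   F   F
  2   T   F   F   F   F   T   T   F   F   F   F   T   F   F   F
  3   T   T   F   F   F   T   T   T   F   F   F   T   T   F   F
  4   T   T   F   F   F   T   T   T   F   F   F   T   T   T   F
  5   T   T   F   F   F   T   T   T   F   F   F   T   T   T   F
  6   T   T   F   F   F   T   T   T   T   T   F   T   T   T   T

8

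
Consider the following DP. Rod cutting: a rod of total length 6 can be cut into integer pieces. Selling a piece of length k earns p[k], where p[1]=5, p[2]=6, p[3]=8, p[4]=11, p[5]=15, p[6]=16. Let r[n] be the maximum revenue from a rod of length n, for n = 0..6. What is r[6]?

   n    0    1    2    3    4    5    6
r[n]    0    5   10   15   20   25   30

30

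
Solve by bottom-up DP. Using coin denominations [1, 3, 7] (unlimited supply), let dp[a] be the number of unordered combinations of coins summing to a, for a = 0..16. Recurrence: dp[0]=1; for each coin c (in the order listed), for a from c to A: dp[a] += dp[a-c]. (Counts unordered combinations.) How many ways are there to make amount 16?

after  coin     0     1     2     3     4     5     6     7     8     9    10    11    12    13    14    15    16
          1     1     1     1     1     1     1     1     1     1     1     1     1     1     1     1     1     1
          3     1     1     1     2     2     2     3     3     3     4     4     4     5     5     5     6     6
          7     1     1     1     2     2     2     3     4     4     5     6     6     7     8     9    10    11

11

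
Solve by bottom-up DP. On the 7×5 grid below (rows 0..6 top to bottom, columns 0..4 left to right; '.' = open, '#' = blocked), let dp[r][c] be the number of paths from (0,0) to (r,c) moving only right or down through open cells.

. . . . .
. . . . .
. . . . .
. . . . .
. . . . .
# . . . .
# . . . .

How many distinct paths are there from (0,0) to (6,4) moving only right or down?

r\c   0   1   2   3   4
  0   1   1   1   1   1
  1   1   2   3   4   5
  2   1   3   6  10  15
  3   1   4  10  20  35
  4   1   5  15  35  70
  5   0   5  20  55 125
  6   0   5  25  80 205

205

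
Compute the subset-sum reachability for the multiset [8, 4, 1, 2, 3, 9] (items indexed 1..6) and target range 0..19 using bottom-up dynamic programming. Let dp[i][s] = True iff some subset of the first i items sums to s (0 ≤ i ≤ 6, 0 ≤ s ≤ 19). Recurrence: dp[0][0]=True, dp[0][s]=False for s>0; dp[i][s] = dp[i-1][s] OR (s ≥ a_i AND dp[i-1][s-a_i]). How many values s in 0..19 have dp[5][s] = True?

19

i\s   0   1   2   3   4   5   6   7   8   9  10  11  12  13  14  15  16  17  18  19
  0   T   F   F   F   F   F   F   F   F   F   F   F   F   F   F   F   F   F   F   F
  1   T   F   F   F   F   F   F   F   T   F   F   F   F   F   F   F   F   F   F   F
  2   T   F   F   F   T   F   F   F   T   F   F   F   T   F   F   F   F   F   F   F
  3   T   T   F   F   T   T   F   F   T   T   F   F   T   T   F   F   F   F   F   F
  4   T   T   T   T   T   T   T   T   T   T   T   T   T   T   T   T   F   F   F   F
  5   T   T   T   T   T   T   T   T   T   T   T   T   T   T   T   T   T   T   T   F
  6   T   T   T   T   T   T   T   T   T   T   T   T   T   T   T   T   T   T   T   T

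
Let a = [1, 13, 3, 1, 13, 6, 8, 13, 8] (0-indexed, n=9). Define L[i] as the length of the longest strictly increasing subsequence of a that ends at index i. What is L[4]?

   i    0    1    2    3    4    5    6    7    8
a[i]    1   13    3    1   13    6    8   13    8
L[i]    1    2    2    1    3    3    4    5    4

3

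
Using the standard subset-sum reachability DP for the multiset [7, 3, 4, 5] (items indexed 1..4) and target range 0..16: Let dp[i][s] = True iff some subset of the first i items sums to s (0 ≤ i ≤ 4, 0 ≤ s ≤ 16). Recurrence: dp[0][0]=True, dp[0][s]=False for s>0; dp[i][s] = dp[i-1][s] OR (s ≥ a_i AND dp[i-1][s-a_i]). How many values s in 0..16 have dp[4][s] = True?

13

i\s   0   1   2   3   4   5   6   7   8   9  10  11  12  13  14  15  16
  0   T   F   F   F   F   F   F   F   F   F   F   F   F   F   F   F   F
  1   T   F   F   F   F   F   F   T   F   F   F   F   F   F   F   F   F
  2   T   F   F   T   F   F   F   T   F   F   T   F   F   F   F   F   F
  3   T   F   F   T   T   F   F   T   F   F   T   T   F   F   T   F   F
  4   T   F   F   T   T   T   F   T   T   T   T   T   T   F   T   T   T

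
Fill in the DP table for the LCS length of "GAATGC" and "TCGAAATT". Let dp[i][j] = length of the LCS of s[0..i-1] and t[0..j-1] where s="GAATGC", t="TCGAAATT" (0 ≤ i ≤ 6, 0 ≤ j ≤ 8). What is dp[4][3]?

   ''  T  C  G  A  A  A  T  T
''  0  0  0  0  0  0  0  0  0
 G  0  0  0  1  1  1  1  1  1
 A  0  0  0  1  2  2  2  2  2
 A  0  0  0  1  2  3  3  3  3
 T  0  1  1  1  2  3  3  4  4
 G  0  1  1  2  2  3  3  4  4
 C  0  1  2  2  2  3  3  4  4

1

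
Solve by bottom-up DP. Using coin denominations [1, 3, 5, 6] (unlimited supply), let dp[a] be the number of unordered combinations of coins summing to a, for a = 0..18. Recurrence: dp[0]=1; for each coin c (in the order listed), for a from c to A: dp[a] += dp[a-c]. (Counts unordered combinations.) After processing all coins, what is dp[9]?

after  coin     0     1     2     3     4     5     6     7     8     9    10    11    12    13    14    15    16    17    18
          1     1     1     1     1     1     1     1     1     1     1     1     1     1     1     1     1     1     1     1
          3     1     1     1     2     2     2     3     3     3     4     4     4     5     5     5     6     6     6     7
          5     1     1     1     2     2     3     4     4     5     6     7     8     9    10    11    13    14    15    17
          6     1     1     1     2     2     3     5     5     6     8     9    11    14    15    17    21    23    26    31

8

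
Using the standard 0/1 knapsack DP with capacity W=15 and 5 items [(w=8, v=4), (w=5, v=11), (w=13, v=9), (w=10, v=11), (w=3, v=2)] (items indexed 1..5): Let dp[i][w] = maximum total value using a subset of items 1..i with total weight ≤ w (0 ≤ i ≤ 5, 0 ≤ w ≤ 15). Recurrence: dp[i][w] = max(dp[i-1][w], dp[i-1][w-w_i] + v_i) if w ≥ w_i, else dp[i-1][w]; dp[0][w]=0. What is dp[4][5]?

i\w   0   1   2   3   4   5   6   7   8   9  10  11  12  13  14  15
  0   0   0   0   0   0   0   0   0   0   0   0   0   0   0   0   0
  1   0   0   0   0   0   0   0   0   4   4   4   4   4   4   4   4
  2   0   0   0   0   0  11  11  11  11  11  11  11  11  15  15  15
  3   0   0   0   0   0  11  11  11  11  11  11  11  11  15  15  15
  4   0   0   0   0   0  11  11  11  11  11  11  11  11  15  15  22
  5   0   0   0   2   2  11  11  11  13  13  13  13  13  15  15  22

11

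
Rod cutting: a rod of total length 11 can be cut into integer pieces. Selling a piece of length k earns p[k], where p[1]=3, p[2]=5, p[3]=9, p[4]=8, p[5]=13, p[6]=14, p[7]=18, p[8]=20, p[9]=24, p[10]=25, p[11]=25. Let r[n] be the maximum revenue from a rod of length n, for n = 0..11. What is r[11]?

   n    0    1    2    3    4    5    6    7    8    9   10   11
r[n]    0    3    6    9   12   15   18   21   24   27   30   33

33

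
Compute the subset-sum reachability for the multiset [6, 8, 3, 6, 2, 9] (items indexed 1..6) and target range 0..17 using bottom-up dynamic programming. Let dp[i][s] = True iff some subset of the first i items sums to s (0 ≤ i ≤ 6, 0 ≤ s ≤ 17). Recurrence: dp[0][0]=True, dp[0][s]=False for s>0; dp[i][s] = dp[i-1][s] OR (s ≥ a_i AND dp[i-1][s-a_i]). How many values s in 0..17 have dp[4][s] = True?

i\s   0   1   2   3   4   5   6   7   8   9  10  11  12  13  14  15  16  17
  0   T   F   F   F   F   F   F   F   F   F   F   F   F   F   F   F   F   F
  1   T   F   F   F   F   F   T   F   F   F   F   F   F   F   F   F   F   F
  2   T   F   F   F   F   F   T   F   T   F   F   F   F   F   T   F   F   F
  3   T   F   F   T   F   F   T   F   T   T   F   T   F   F   T   F   F   T
  4   T   F   F   T   F   F   T   F   T   T   F   T   T   F   T   T   F   T
  5   T   F   T   T   F   T   T   F   T   T   T   T   T   T   T   T   T   T
  6   T   F   T   T   F   T   T   F   T   T   T   T   T   T   T   T   T   T

10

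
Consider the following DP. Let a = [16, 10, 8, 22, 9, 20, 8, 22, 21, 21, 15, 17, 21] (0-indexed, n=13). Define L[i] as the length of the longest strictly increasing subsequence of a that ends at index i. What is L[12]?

   i    0    1    2    3    4    5    6    7    8    9   10   11   12
a[i]   16   10    8   22    9   20    8   22   21   21   15   17   21
L[i]    1    1    1    2    2    3    1    4    4    4    3    4    5

5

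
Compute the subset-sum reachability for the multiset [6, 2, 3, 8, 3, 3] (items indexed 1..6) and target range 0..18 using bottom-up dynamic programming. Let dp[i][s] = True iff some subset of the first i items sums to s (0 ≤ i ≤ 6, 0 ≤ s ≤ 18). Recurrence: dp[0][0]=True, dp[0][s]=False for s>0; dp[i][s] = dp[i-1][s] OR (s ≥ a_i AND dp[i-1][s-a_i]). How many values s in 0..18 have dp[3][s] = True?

8

i\s   0   1   2   3   4   5   6   7   8   9  10  11  12  13  14  15  16  17  18
  0   T   F   F   F   F   F   F   F   F   F   F   F   F   F   F   F   F   F   F
  1   T   F   F   F   F   F   T   F   F   F   F   F   F   F   F   F   F   F   F
  2   T   F   T   F   F   F   T   F   T   F   F   F   F   F   F   F   F   F   F
  3   T   F   T   T   F   T   T   F   T   T   F   T   F   F   F   F   F   F   F
  4   T   F   T   T   F   T   T   F   T   T   T   T   F   T   T   F   T   T   F
  5   T   F   T   T   F   T   T   F   T   T   T   T   T   T   T   F   T   T   F
  6   T   F   T   T   F   T   T   F   T   T   T   T   T   T   T   T   T   T   F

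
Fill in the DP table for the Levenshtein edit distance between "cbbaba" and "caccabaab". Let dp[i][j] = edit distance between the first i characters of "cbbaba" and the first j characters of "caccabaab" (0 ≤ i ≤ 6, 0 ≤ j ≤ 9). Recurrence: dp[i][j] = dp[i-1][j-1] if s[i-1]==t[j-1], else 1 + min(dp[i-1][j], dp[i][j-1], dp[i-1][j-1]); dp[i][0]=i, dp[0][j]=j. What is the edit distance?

5

   ''  c  a  c  c  a  b  a  a  b
''  0  1  2  3  4  5  6  7  8  9
 c  1  0  1  2  3  4  5  6  7  8
 b  2  1  1  2  3  4  4  5  6  7
 b  3  2  2  2  3  4  4  5  6  6
 a  4  3  2  3  3  3  4  4  5  6
 b  5  4  3  3  4  4  3  4  5  5
 a  6  5  4  4  4  4  4  3  4  5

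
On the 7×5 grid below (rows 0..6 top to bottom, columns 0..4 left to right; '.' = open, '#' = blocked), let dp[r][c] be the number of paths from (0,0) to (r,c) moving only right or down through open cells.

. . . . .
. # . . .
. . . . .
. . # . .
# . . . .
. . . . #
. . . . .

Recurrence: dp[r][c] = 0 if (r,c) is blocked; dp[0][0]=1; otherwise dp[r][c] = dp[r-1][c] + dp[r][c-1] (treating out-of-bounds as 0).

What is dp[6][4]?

r\c   0   1   2   3   4
  0   1   1   1   1   1
  1   1   0   1   2   3
  2   1   1   2   4   7
  3   1   2   0   4  11
  4   0   2   2   6  17
  5   0   2   4  10   0
  6   0   2   6  16  16

16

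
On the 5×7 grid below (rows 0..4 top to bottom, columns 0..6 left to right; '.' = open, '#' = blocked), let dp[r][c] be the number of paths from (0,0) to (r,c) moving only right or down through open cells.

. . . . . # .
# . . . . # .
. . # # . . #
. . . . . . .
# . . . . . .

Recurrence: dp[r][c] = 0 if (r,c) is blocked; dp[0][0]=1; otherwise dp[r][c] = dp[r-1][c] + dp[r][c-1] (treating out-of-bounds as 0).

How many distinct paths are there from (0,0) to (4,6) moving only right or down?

r\c   0   1   2   3   4   5   6
  0   1   1   1   1   1   0   0
  1   0   1   2   3   4   0   0
  2   0   1   0   0   4   4   0
  3   0   1   1   1   5   9   9
  4   0   1   2   3   8  17  26

26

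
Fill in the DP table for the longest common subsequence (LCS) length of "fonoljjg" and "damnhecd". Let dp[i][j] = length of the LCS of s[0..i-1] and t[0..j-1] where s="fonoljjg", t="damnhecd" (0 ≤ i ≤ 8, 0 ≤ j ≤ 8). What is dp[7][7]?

1

   ''  d  a  m  n  h  e  c  d
''  0  0  0  0  0  0  0  0  0
 f  0  0  0  0  0  0  0  0  0
 o  0  0  0  0  0  0  0  0  0
 n  0  0  0  0  1  1  1  1  1
 o  0  0  0  0  1  1  1  1  1
 l  0  0  0  0  1  1  1  1  1
 j  0  0  0  0  1  1  1  1  1
 j  0  0  0  0  1  1  1  1  1
 g  0  0  0  0  1  1  1  1  1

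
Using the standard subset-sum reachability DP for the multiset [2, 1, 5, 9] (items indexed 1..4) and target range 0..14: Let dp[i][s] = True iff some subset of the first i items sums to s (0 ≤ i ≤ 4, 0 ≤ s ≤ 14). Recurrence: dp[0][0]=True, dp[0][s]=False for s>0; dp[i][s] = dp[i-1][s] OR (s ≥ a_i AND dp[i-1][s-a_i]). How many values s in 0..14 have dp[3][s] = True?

i\s   0   1   2   3   4   5   6   7   8   9  10  11  12  13  14
  0   T   F   F   F   F   F   F   F   F   F   F   F   F   F   F
  1   T   F   T   F   F   F   F   F   F   F   F   F   F   F   F
  2   T   T   T   T   F   F   F   F   F   F   F   F   F   F   F
  3   T   T   T   T   F   T   T   T   T   F   F   F   F   F   F
  4   T   T   T   T   F   T   T   T   T   T   T   T   T   F   T

8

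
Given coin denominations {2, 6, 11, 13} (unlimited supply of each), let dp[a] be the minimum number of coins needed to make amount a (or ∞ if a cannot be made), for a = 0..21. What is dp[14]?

 a  0  1  2  3  4  5  6  7  8  9 10 11 12 13 14 15 16 17 18 19 20 21
dp  0  -  1  -  2  -  1  -  2  -  3  1  2  1  3  2  4  2  3  2  4  3
(- denotes ∞ / unreachable)

3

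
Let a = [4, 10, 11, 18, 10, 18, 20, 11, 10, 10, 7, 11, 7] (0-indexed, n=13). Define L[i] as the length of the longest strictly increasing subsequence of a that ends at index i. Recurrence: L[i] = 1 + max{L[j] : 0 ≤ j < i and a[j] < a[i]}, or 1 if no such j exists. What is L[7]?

3

   i    0    1    2    3    4    5    6    7    8    9   10   11   12
a[i]    4   10   11   18   10   18   20   11   10   10    7   11    7
L[i]    1    2    3    4    2    4    5    3    2    2    2    3    2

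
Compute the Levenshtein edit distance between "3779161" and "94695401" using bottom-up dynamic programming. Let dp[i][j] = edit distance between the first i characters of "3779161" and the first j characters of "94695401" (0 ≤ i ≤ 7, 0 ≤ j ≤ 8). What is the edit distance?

6

   ''  9  4  6  9  5  4  0  1
''  0  1  2  3  4  5  6  7  8
 3  1  1  2  3  4  5  6  7  8
 7  2  2  2  3  4  5  6  7  8
 7  3  3  3  3  4  5  6  7  8
 9  4  3  4  4  3  4  5  6  7
 1  5  4  4  5  4  4  5  6  6
 6  6  5  5  4  5  5  5  6  7
 1  7  6  6  5  5  6  6  6  6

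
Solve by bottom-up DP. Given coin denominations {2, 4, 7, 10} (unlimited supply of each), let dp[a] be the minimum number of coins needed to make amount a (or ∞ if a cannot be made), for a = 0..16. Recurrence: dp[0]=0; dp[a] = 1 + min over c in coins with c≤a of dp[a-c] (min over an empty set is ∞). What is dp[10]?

 a  0  1  2  3  4  5  6  7  8  9 10 11 12 13 14 15 16
dp  0  -  1  -  1  -  2  1  2  2  1  2  2  3  2  3  3
(- denotes ∞ / unreachable)

1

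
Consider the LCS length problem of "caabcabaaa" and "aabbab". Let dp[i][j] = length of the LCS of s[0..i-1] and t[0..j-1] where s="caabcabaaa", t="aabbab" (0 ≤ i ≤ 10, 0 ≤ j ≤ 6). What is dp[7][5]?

   ''  a  a  b  b  a  b
''  0  0  0  0  0  0  0
 c  0  0  0  0  0  0  0
 a  0  1  1  1  1  1  1
 a  0  1  2  2  2  2  2
 b  0  1  2  3  3  3  3
 c  0  1  2  3  3  3  3
 a  0  1  2  3  3  4  4
 b  0  1  2  3  4  4  5
 a  0  1  2  3  4  5  5
 a  0  1  2  3  4  5  5
 a  0  1  2  3  4  5  5

4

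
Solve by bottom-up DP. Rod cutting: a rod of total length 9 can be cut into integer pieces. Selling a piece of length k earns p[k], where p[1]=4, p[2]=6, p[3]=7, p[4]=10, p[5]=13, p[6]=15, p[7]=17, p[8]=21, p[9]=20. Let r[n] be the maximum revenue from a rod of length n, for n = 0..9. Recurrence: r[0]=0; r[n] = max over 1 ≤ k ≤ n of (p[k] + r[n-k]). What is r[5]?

20

   n    0    1    2    3    4    5    6    7    8    9
r[n]    0    4    8   12   16   20   24   28   32   36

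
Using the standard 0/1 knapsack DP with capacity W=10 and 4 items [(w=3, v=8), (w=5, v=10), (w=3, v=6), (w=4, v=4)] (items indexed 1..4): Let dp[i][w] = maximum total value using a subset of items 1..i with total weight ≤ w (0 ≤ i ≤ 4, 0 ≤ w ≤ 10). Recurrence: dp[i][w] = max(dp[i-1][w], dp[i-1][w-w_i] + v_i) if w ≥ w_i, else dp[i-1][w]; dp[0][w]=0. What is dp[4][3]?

i\w   0   1   2   3   4   5   6   7   8   9  10
  0   0   0   0   0   0   0   0   0   0   0   0
  1   0   0   0   8   8   8   8   8   8   8   8
  2   0   0   0   8   8  10  10  10  18  18  18
  3   0   0   0   8   8  10  14  14  18  18  18
  4   0   0   0   8   8  10  14  14  18  18  18

8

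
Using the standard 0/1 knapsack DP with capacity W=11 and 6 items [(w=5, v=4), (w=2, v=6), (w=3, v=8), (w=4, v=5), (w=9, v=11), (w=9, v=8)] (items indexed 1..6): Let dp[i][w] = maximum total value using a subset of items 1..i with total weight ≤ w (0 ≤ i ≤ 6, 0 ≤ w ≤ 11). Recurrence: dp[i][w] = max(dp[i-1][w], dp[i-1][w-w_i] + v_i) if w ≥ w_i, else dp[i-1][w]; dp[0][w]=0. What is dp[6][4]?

i\w   0   1   2   3   4   5   6   7   8   9  10  11
  0   0   0   0   0   0   0   0   0   0   0   0   0
  1   0   0   0   0   0   4   4   4   4   4   4   4
  2   0   0   6   6   6   6   6  10  10  10  10  10
  3   0   0   6   8   8  14  14  14  14  14  18  18
  4   0   0   6   8   8  14  14  14  14  19  19  19
  5   0   0   6   8   8  14  14  14  14  19  19  19
  6   0   0   6   8   8  14  14  14  14  19  19  19

8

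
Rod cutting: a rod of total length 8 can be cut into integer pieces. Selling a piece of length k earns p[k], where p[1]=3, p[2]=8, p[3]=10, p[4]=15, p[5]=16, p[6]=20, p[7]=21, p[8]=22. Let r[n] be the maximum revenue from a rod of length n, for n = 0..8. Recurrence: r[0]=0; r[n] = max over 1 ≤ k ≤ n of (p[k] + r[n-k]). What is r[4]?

16

   n    0    1    2    3    4    5    6    7    8
r[n]    0    3    8   11   16   19   24   27   32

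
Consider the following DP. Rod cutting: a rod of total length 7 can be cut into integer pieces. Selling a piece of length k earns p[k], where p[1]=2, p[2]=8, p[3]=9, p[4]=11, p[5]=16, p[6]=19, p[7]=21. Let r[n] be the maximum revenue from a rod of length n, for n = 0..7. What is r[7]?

   n    0    1    2    3    4    5    6    7
r[n]    0    2    8   10   16   18   24   26

26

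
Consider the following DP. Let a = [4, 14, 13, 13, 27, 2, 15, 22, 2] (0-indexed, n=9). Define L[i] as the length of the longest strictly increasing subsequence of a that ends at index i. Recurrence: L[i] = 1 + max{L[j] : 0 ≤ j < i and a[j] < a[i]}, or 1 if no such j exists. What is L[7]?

4

   i    0    1    2    3    4    5    6    7    8
a[i]    4   14   13   13   27    2   15   22    2
L[i]    1    2    2    2    3    1    3    4    1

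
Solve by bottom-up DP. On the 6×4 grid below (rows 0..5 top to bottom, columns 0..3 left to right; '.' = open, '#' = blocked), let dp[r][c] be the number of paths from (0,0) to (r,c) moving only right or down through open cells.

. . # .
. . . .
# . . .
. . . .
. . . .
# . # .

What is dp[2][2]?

r\c   0   1   2   3
  0   1   1   0   0
  1   1   2   2   2
  2   0   2   4   6
  3   0   2   6  12
  4   0   2   8  20
  5   0   2   0  20

4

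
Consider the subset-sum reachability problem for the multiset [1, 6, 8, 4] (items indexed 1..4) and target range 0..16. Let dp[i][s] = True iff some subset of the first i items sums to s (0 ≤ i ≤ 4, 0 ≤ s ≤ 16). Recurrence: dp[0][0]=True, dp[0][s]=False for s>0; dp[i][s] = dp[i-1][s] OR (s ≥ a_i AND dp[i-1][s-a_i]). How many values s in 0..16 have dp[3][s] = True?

8

i\s   0   1   2   3   4   5   6   7   8   9  10  11  12  13  14  15  16
  0   T   F   F   F   F   F   F   F   F   F   F   F   F   F   F   F   F
  1   T   T   F   F   F   F   F   F   F   F   F   F   F   F   F   F   F
  2   T   T   F   F   F   F   T   T   F   F   F   F   F   F   F   F   F
  3   T   T   F   F   F   F   T   T   T   T   F   F   F   F   T   T   F
  4   T   T   F   F   T   T   T   T   T   T   T   T   T   T   T   T   F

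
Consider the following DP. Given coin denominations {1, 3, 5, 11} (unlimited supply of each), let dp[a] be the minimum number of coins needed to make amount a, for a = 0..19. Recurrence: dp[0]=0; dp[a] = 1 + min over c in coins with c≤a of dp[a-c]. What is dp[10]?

2

 a  0  1  2  3  4  5  6  7  8  9 10 11 12 13 14 15 16 17 18 19
dp  0  1  2  1  2  1  2  3  2  3  2  1  2  3  2  3  2  3  4  3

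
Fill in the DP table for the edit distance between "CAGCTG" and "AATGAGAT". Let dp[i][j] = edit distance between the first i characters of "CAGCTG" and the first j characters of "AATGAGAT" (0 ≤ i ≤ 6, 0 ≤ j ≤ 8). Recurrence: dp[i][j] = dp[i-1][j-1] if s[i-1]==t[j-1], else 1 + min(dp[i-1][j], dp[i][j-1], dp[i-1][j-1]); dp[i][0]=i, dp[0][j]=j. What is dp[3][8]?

   ''  A  A  T  G  A  G  A  T
''  0  1  2  3  4  5  6  7  8
 C  1  1  2  3  4  5  6  7  8
 A  2  1  1  2  3  4  5  6  7
 G  3  2  2  2  2  3  4  5  6
 C  4  3  3  3  3  3  4  5  6
 T  5  4  4  3  4  4  4  5  5
 G  6  5  5  4  3  4  4  5  6

6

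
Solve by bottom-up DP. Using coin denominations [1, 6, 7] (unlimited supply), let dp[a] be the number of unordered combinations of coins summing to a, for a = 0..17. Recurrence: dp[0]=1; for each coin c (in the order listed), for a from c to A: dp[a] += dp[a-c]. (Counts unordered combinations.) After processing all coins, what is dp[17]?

6

after  coin     0     1     2     3     4     5     6     7     8     9    10    11    12    13    14    15    16    17
          1     1     1     1     1     1     1     1     1     1     1     1     1     1     1     1     1     1     1
          6     1     1     1     1     1     1     2     2     2     2     2     2     3     3     3     3     3     3
          7     1     1     1     1     1     1     2     3     3     3     3     3     4     5     6     6     6     6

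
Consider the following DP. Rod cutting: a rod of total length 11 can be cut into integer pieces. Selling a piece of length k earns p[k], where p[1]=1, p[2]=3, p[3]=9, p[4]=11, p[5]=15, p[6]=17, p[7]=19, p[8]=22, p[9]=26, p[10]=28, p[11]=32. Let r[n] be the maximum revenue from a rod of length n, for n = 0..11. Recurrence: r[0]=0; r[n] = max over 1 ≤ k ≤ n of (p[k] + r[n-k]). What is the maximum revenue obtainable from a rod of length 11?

33

   n    0    1    2    3    4    5    6    7    8    9   10   11
r[n]    0    1    3    9   11   15   18   20   24   27   30   33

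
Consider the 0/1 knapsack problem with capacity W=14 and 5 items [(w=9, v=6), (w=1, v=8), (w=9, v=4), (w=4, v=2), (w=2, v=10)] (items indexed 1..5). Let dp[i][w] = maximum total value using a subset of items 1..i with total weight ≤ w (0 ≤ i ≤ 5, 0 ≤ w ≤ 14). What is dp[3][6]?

i\w   0   1   2   3   4   5   6   7   8   9  10  11  12  13  14
  0   0   0   0   0   0   0   0   0   0   0   0   0   0   0   0
  1   0   0   0   0   0   0   0   0   0   6   6   6   6   6   6
  2   0   8   8   8   8   8   8   8   8   8  14  14  14  14  14
  3   0   8   8   8   8   8   8   8   8   8  14  14  14  14  14
  4   0   8   8   8   8  10  10  10  10  10  14  14  14  14  16
  5   0   8  10  18  18  18  18  20  20  20  20  20  24  24  24

8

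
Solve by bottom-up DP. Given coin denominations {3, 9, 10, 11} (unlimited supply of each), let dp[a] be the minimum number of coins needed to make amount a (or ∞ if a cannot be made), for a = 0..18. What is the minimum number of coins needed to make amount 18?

2

 a  0  1  2  3  4  5  6  7  8  9 10 11 12 13 14 15 16 17 18
dp  0  -  -  1  -  -  2  -  -  1  1  1  2  2  2  3  3  3  2
(- denotes ∞ / unreachable)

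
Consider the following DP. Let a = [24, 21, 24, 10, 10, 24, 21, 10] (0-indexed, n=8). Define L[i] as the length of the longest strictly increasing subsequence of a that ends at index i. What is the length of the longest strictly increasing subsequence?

2

   i    0    1    2    3    4    5    6    7
a[i]   24   21   24   10   10   24   21   10
L[i]    1    1    2    1    1    2    2    1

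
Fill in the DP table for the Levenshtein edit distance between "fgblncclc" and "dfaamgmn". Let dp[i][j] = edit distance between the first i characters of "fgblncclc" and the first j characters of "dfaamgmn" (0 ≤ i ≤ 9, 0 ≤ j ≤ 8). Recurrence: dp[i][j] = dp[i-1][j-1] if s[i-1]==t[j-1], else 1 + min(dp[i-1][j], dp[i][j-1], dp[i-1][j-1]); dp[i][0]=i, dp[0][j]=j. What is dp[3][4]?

   ''  d  f  a  a  m  g  m  n
''  0  1  2  3  4  5  6  7  8
 f  1  1  1  2  3  4  5  6  7
 g  2  2  2  2  3  4  4  5  6
 b  3  3  3  3  3  4  5  5  6
 l  4  4  4  4  4  4  5  6  6
 n  5  5  5  5  5  5  5  6  6
 c  6  6  6  6  6  6  6  6  7
 c  7  7  7  7  7  7  7  7  7
 l  8  8  8  8  8  8  8  8  8
 c  9  9  9  9  9  9  9  9  9

3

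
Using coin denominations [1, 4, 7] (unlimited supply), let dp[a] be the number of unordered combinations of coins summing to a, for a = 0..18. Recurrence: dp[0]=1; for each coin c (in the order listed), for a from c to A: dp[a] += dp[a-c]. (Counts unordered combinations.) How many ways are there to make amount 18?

10

after  coin     0     1     2     3     4     5     6     7     8     9    10    11    12    13    14    15    16    17    18
          1     1     1     1     1     1     1     1     1     1     1     1     1     1     1     1     1     1     1     1
          4     1     1     1     1     2     2     2     2     3     3     3     3     4     4     4     4     5     5     5
          7     1     1     1     1     2     2     2     3     4     4     4     5     6     6     7     8     9     9    10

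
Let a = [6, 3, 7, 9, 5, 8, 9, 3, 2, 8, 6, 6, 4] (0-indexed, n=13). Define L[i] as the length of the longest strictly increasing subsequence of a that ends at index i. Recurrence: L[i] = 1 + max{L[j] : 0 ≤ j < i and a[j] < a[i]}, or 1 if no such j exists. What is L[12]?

   i    0    1    2    3    4    5    6    7    8    9   10   11   12
a[i]    6    3    7    9    5    8    9    3    2    8    6    6    4
L[i]    1    1    2    3    2    3    4    1    1    3    3    3    2

2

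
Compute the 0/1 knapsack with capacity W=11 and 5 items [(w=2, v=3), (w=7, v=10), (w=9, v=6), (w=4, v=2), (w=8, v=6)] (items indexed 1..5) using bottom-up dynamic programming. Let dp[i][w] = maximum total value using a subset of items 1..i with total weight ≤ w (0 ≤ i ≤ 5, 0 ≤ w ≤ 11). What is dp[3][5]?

i\w   0   1   2   3   4   5   6   7   8   9  10  11
  0   0   0   0   0   0   0   0   0   0   0   0   0
  1   0   0   3   3   3   3   3   3   3   3   3   3
  2   0   0   3   3   3   3   3  10  10  13  13  13
  3   0   0   3   3   3   3   3  10  10  13  13  13
  4   0   0   3   3   3   3   5  10  10  13  13  13
  5   0   0   3   3   3   3   5  10  10  13  13  13

3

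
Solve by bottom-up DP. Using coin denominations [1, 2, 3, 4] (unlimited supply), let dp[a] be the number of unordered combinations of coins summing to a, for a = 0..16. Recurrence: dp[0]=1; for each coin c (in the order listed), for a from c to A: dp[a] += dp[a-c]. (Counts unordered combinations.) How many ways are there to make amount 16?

64

after  coin     0     1     2     3     4     5     6     7     8     9    10    11    12    13    14    15    16
          1     1     1     1     1     1     1     1     1     1     1     1     1     1     1     1     1     1
          2     1     1     2     2     3     3     4     4     5     5     6     6     7     7     8     8     9
          3     1     1     2     3     4     5     7     8    10    12    14    16    19    21    24    27    30
          4     1     1     2     3     5     6     9    11    15    18    23    27    34    39    47    54    64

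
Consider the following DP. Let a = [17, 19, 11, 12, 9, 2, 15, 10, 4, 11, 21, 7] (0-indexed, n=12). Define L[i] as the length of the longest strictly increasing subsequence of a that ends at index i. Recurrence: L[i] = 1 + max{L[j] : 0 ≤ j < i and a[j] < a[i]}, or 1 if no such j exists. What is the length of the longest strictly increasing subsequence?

4

   i    0    1    2    3    4    5    6    7    8    9   10   11
a[i]   17   19   11   12    9    2   15   10    4   11   21    7
L[i]    1    2    1    2    1    1    3    2    2    3    4    3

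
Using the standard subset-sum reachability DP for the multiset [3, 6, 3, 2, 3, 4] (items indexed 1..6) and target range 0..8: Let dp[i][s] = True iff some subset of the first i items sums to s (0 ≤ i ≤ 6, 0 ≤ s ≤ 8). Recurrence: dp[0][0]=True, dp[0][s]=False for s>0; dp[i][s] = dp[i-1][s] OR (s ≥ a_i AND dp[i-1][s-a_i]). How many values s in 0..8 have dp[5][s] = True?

i\s   0   1   2   3   4   5   6   7   8
  0   T   F   F   F   F   F   F   F   F
  1   T   F   F   T   F   F   F   F   F
  2   T   F   F   T   F   F   T   F   F
  3   T   F   F   T   F   F   T   F   F
  4   T   F   T   T   F   T   T   F   T
  5   T   F   T   T   F   T   T   F   T
  6   T   F   T   T   T   T   T   T   T

6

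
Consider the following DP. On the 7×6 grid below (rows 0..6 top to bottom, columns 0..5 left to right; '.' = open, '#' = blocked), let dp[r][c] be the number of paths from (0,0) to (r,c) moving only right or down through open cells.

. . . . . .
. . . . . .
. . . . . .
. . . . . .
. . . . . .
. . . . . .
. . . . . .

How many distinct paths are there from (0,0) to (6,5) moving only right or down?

r\c   0   1   2   3   4   5
  0   1   1   1   1   1   1
  1   1   2   3   4   5   6
  2   1   3   6  10  15  21
  3   1   4  10  20  35  56
  4   1   5  15  35  70 126
  5   1   6  21  56 126 252
  6   1   7  28  84 210 462

462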